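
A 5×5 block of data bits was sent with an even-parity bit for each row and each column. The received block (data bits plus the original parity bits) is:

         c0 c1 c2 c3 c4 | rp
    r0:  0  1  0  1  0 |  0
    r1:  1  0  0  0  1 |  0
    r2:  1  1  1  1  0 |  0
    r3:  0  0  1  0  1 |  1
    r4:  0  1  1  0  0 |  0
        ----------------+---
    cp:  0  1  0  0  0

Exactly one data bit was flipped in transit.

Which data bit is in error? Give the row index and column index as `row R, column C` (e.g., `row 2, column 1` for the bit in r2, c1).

Recompute each row's even parity and compare to rp:
  r0: data parity 0, sent rp 0 → ok
  r1: data parity 0, sent rp 0 → ok
  r2: data parity 0, sent rp 0 → ok
  r3: data parity 0, sent rp 1 → mismatch
  r4: data parity 0, sent rp 0 → ok
Recompute each column's even parity and compare to cp:
  c0: data parity 0, sent cp 0 → ok
  c1: data parity 1, sent cp 1 → ok
  c2: data parity 1, sent cp 0 → mismatch
  c3: data parity 0, sent cp 0 → ok
  c4: data parity 0, sent cp 0 → ok
Exactly one row (r3) and one column (c2) fail → the flipped bit is at their intersection.

row 3, column 2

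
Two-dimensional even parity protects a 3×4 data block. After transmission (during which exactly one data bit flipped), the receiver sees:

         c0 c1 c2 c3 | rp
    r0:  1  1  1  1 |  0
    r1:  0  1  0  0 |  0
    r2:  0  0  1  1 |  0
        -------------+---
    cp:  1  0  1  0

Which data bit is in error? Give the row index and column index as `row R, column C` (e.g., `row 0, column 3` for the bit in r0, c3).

Recompute each row's even parity and compare to rp:
  r0: data parity 0, sent rp 0 → ok
  r1: data parity 1, sent rp 0 → mismatch
  r2: data parity 0, sent rp 0 → ok
Recompute each column's even parity and compare to cp:
  c0: data parity 1, sent cp 1 → ok
  c1: data parity 0, sent cp 0 → ok
  c2: data parity 0, sent cp 1 → mismatch
  c3: data parity 0, sent cp 0 → ok
Exactly one row (r1) and one column (c2) fail → the flipped bit is at their intersection.

row 1, column 2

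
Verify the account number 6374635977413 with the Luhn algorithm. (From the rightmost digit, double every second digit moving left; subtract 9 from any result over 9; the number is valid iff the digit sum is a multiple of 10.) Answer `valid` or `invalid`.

invalid

From the right, keep odd positions and double even positions (subtract 9 from any doubled value over 9):
  doubled (positions 2,4,...): 2 5 9 6 8 6 → sum 36
  kept (positions 1,3,...): 3 4 7 5 6 7 6 → sum 38
Total = 74.
74 mod 10 = 4, so the number is invalid.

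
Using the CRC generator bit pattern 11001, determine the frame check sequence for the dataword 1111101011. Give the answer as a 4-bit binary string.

0010

Append 4 zeros: 11111010110000. Divide by 11001 (XOR where the leading bit is 1):
  pos 0: 11111 XOR 11001 = 00110
  pos 2: 11001 XOR 11001 = 00000
  pos 8: 11000 XOR 11001 = 00001
Remainder (last 4 bits) = 0010. This is the CRC / FCS.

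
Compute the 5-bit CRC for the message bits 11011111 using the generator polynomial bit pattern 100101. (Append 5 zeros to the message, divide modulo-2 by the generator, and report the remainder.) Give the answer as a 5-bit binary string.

00101

Append 5 zeros: 1101111100000. Divide by 100101 (XOR where the leading bit is 1):
  pos 0: 110111 XOR 100101 = 010010
  pos 1: 100101 XOR 100101 = 000000
  pos 7: 100000 XOR 100101 = 000101
Remainder (last 5 bits) = 00101. This is the CRC / FCS.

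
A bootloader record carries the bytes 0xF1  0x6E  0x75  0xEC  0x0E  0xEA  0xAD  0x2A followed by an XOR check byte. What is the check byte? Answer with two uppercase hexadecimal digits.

XOR the bytes together:
  start with 0xF1
  0xF1 ⊕ 0x6E = 0x9F
  0x9F ⊕ 0x75 = 0xEA
  0xEA ⊕ 0xEC = 0x06
  0x06 ⊕ 0x0E = 0x08
  0x08 ⊕ 0xEA = 0xE2
  0xE2 ⊕ 0xAD = 0x4F
  0x4F ⊕ 0x2A = 0x65

65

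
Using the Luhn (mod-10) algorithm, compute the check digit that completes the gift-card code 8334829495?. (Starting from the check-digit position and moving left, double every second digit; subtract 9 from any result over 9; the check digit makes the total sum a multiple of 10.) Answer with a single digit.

Partial digits right→left: 5 9 4 9 2 8 4 3 3 8
Double every second digit counting from the check-digit position (so the 1st, 3rd, 5th, ... of the partial from the right).
  doubled (with −9 where >9): 1 8 4 8 6 → sum 27
  kept as-is: 9 9 8 3 8 → sum 37
Total = 27 + 37 = 64.
Check digit = (10 − (64 mod 10)) mod 10 = 6.

6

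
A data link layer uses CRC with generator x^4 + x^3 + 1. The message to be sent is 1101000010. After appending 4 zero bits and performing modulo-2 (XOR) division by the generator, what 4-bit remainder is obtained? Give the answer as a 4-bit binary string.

Append 4 zeros: 11010000100000. Divide by 11001 (XOR where the leading bit is 1):
  pos 0: 11010 XOR 11001 = 00011
  pos 3: 11000 XOR 11001 = 00001
  pos 7: 11000 XOR 11001 = 00001
Remainder (last 4 bits) = 0100. This is the CRC / FCS.

0100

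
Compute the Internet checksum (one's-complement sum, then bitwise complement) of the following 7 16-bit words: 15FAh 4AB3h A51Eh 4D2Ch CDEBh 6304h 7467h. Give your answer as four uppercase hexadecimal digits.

07B0

One's-complement addition (fold any carry out of bit 15 back into bit 0):
  0x15FA + 0x4AB3 = 0x060AD
  0x60AD + 0xA51E = 0x105CB → wrap carry → 0x05CC
  0x05CC + 0x4D2C = 0x052F8
  0x52F8 + 0xCDEB = 0x120E3 → wrap carry → 0x20E4
  0x20E4 + 0x6304 = 0x083E8
  0x83E8 + 0x7467 = 0x0F84F
One's-complement sum = 0xF84F.
Checksum = ~0xF84F & 0xFFFF = 0x07B0.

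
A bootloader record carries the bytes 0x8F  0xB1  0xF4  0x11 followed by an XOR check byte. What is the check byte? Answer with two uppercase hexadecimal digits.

DB

XOR the bytes together:
  start with 0x8F
  0x8F ⊕ 0xB1 = 0x3E
  0x3E ⊕ 0xF4 = 0xCA
  0xCA ⊕ 0x11 = 0xDB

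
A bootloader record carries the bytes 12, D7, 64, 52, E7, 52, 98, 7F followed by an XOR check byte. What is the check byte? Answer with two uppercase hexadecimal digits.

A1

XOR the bytes together:
  start with 0x12
  0x12 ⊕ 0xD7 = 0xC5
  0xC5 ⊕ 0x64 = 0xA1
  0xA1 ⊕ 0x52 = 0xF3
  0xF3 ⊕ 0xE7 = 0x14
  0x14 ⊕ 0x52 = 0x46
  0x46 ⊕ 0x98 = 0xDE
  0xDE ⊕ 0x7F = 0xA1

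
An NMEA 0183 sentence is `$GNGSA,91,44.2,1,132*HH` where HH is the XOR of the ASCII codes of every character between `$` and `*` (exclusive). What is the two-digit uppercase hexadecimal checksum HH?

XOR the ASCII codes of the payload characters:
  'G' = 0x47 → acc = 0x47
  'N' = 0x4E → acc = 0x09
  'G' = 0x47 → acc = 0x4E
  'S' = 0x53 → acc = 0x1D
  'A' = 0x41 → acc = 0x5C
  ',' = 0x2C → acc = 0x70
  '9' = 0x39 → acc = 0x49
  '1' = 0x31 → acc = 0x78
  ',' = 0x2C → acc = 0x54
  '4' = 0x34 → acc = 0x60
  '4' = 0x34 → acc = 0x54
  '.' = 0x2E → acc = 0x7A
  '2' = 0x32 → acc = 0x48
  ',' = 0x2C → acc = 0x64
  '1' = 0x31 → acc = 0x55
  ',' = 0x2C → acc = 0x79
  '1' = 0x31 → acc = 0x48
  '3' = 0x33 → acc = 0x7B
  '2' = 0x32 → acc = 0x49
Checksum = 0x49.

49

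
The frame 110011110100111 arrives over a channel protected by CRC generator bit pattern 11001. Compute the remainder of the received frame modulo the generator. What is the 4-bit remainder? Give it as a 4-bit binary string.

0000

Modulo-2 division of 110011110100111 by 11001:
  pos 0: 11001 XOR 11001 = 00000
  pos 5: 11101 XOR 11001 = 00100
  pos 7: 10000 XOR 11001 = 01001
  pos 8: 10011 XOR 11001 = 01010
  pos 9: 10101 XOR 11001 = 01100
  pos 10: 11001 XOR 11001 = 00000
Remainder = 0000 (zero — the frame passes the CRC check).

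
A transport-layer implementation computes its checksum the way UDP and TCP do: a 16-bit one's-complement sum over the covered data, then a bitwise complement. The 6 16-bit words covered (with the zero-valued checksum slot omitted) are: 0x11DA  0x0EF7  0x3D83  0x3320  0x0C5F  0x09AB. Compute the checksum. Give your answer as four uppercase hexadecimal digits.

One's-complement addition (fold any carry out of bit 15 back into bit 0):
  0x11DA + 0x0EF7 = 0x020D1
  0x20D1 + 0x3D83 = 0x05E54
  0x5E54 + 0x3320 = 0x09174
  0x9174 + 0x0C5F = 0x09DD3
  0x9DD3 + 0x09AB = 0x0A77E
One's-complement sum = 0xA77E.
Checksum = ~0xA77E & 0xFFFF = 0x5881.

5881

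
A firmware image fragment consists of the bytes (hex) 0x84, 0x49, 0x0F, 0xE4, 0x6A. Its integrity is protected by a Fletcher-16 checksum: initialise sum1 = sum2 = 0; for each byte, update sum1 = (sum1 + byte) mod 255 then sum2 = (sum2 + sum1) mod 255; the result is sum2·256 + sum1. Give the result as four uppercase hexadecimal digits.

Running sums (mod 255):
  after byte 0 (0x84): sum1=132, sum2=132
  after byte 1 (0x49): sum1=205, sum2=82
  after byte 2 (0x0F): sum1=220, sum2=47
  after byte 3 (0xE4): sum1=193, sum2=240
  after byte 4 (0x6A): sum1=44, sum2=29
Checksum = sum2·256 + sum1 = 29·256 + 44 = 7468 = 0x1D2C.

1D2C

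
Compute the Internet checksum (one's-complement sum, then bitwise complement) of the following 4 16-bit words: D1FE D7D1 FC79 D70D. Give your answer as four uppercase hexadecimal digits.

One's-complement addition (fold any carry out of bit 15 back into bit 0):
  0xD1FE + 0xD7D1 = 0x1A9CF → wrap carry → 0xA9D0
  0xA9D0 + 0xFC79 = 0x1A649 → wrap carry → 0xA64A
  0xA64A + 0xD70D = 0x17D57 → wrap carry → 0x7D58
One's-complement sum = 0x7D58.
Checksum = ~0x7D58 & 0xFFFF = 0x82A7.

82A7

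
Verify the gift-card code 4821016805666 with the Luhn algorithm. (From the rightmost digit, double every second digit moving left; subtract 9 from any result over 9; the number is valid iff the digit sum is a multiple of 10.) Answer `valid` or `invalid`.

From the right, keep odd positions and double even positions (subtract 9 from any doubled value over 9):
  doubled (positions 2,4,...): 3 1 7 2 2 7 → sum 22
  kept (positions 1,3,...): 6 6 0 6 0 2 4 → sum 24
Total = 46.
46 mod 10 = 6, so the number is invalid.

invalid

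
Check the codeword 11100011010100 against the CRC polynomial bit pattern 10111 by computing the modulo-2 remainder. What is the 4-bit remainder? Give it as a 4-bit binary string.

Modulo-2 division of 11100011010100 by 10111:
  pos 0: 11100 XOR 10111 = 01011
  pos 1: 10110 XOR 10111 = 00001
  pos 5: 11101 XOR 10111 = 01010
  pos 6: 10100 XOR 10111 = 00011
  pos 9: 11100 XOR 10111 = 01011
Remainder = 1011 (nonzero — an error is detected).

1011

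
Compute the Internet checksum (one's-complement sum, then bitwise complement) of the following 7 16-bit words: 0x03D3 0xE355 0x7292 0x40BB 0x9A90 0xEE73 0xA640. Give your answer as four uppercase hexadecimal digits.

3644

One's-complement addition (fold any carry out of bit 15 back into bit 0):
  0x03D3 + 0xE355 = 0x0E728
  0xE728 + 0x7292 = 0x159BA → wrap carry → 0x59BB
  0x59BB + 0x40BB = 0x09A76
  0x9A76 + 0x9A90 = 0x13506 → wrap carry → 0x3507
  0x3507 + 0xEE73 = 0x1237A → wrap carry → 0x237B
  0x237B + 0xA640 = 0x0C9BB
One's-complement sum = 0xC9BB.
Checksum = ~0xC9BB & 0xFFFF = 0x3644.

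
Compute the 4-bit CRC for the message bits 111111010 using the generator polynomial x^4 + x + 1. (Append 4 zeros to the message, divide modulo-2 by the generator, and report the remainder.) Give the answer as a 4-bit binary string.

0100

Append 4 zeros: 1111110100000. Divide by 10011 (XOR where the leading bit is 1):
  pos 0: 11111 XOR 10011 = 01100
  pos 1: 11001 XOR 10011 = 01010
  pos 2: 10100 XOR 10011 = 00111
  pos 4: 11110 XOR 10011 = 01101
  pos 5: 11010 XOR 10011 = 01001
  pos 6: 10010 XOR 10011 = 00001
Remainder (last 4 bits) = 0100. This is the CRC / FCS.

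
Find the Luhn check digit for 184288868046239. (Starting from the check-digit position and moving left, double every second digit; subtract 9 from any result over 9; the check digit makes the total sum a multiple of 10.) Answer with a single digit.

5

Partial digits right→left: 9 3 2 6 4 0 8 6 8 8 8 2 4 8 1
Double every second digit counting from the check-digit position (so the 1st, 3rd, 5th, ... of the partial from the right).
  doubled (with −9 where >9): 9 4 8 7 7 7 8 2 → sum 52
  kept as-is: 3 6 0 6 8 2 8 → sum 33
Total = 52 + 33 = 85.
Check digit = (10 − (85 mod 10)) mod 10 = 5.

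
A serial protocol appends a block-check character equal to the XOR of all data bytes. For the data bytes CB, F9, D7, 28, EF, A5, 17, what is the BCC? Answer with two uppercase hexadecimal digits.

90

XOR the bytes together:
  start with 0xCB
  0xCB ⊕ 0xF9 = 0x32
  0x32 ⊕ 0xD7 = 0xE5
  0xE5 ⊕ 0x28 = 0xCD
  0xCD ⊕ 0xEF = 0x22
  0x22 ⊕ 0xA5 = 0x87
  0x87 ⊕ 0x17 = 0x90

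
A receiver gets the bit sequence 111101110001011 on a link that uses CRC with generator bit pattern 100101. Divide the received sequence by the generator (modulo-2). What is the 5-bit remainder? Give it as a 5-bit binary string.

00000

Modulo-2 division of 111101110001011 by 100101:
  pos 0: 111101 XOR 100101 = 011000
  pos 1: 110001 XOR 100101 = 010100
  pos 2: 101001 XOR 100101 = 001100
  pos 4: 110000 XOR 100101 = 010101
  pos 5: 101010 XOR 100101 = 001111
  pos 7: 111110 XOR 100101 = 011011
  pos 8: 110111 XOR 100101 = 010010
  pos 9: 100101 XOR 100101 = 000000
Remainder = 00000 (zero — the frame passes the CRC check).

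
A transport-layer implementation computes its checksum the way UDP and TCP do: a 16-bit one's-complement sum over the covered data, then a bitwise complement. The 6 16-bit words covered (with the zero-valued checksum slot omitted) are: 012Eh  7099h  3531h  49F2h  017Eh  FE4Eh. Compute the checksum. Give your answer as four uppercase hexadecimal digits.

One's-complement addition (fold any carry out of bit 15 back into bit 0):
  0x012E + 0x7099 = 0x071C7
  0x71C7 + 0x3531 = 0x0A6F8
  0xA6F8 + 0x49F2 = 0x0F0EA
  0xF0EA + 0x017E = 0x0F268
  0xF268 + 0xFE4E = 0x1F0B6 → wrap carry → 0xF0B7
One's-complement sum = 0xF0B7.
Checksum = ~0xF0B7 & 0xFFFF = 0x0F48.

0F48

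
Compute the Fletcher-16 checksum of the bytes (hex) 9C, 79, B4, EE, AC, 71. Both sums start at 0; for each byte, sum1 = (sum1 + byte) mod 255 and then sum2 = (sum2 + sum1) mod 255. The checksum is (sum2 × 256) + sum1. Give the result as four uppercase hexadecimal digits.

Running sums (mod 255):
  after byte 0 (9C): sum1=156, sum2=156
  after byte 1 (79): sum1=22, sum2=178
  after byte 2 (B4): sum1=202, sum2=125
  after byte 3 (EE): sum1=185, sum2=55
  after byte 4 (AC): sum1=102, sum2=157
  after byte 5 (71): sum1=215, sum2=117
Checksum = sum2·256 + sum1 = 117·256 + 215 = 30167 = 0x75D7.

75D7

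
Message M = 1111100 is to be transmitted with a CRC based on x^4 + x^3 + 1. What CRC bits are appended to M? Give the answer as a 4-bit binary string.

1001

Append 4 zeros: 11111000000. Divide by 11001 (XOR where the leading bit is 1):
  pos 0: 11111 XOR 11001 = 00110
  pos 2: 11000 XOR 11001 = 00001
  pos 6: 10000 XOR 11001 = 01001
Remainder (last 4 bits) = 1001. This is the CRC / FCS.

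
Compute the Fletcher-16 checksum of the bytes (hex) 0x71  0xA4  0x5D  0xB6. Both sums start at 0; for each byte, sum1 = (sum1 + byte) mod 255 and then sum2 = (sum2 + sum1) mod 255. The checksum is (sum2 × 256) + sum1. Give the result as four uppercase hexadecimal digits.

Running sums (mod 255):
  after byte 0 (0x71): sum1=113, sum2=113
  after byte 1 (0xA4): sum1=22, sum2=135
  after byte 2 (0x5D): sum1=115, sum2=250
  after byte 3 (0xB6): sum1=42, sum2=37
Checksum = sum2·256 + sum1 = 37·256 + 42 = 9514 = 0x252A.

252A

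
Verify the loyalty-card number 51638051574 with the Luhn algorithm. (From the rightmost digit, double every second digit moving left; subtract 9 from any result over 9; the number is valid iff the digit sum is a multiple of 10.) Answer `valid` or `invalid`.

invalid

From the right, keep odd positions and double even positions (subtract 9 from any doubled value over 9):
  doubled (positions 2,4,...): 5 2 0 6 2 → sum 15
  kept (positions 1,3,...): 4 5 5 8 6 5 → sum 33
Total = 48.
48 mod 10 = 8, so the number is invalid.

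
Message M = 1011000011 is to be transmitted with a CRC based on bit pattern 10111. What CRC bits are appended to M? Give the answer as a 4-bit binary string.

1101

Append 4 zeros: 10110000110000. Divide by 10111 (XOR where the leading bit is 1):
  pos 0: 10110 XOR 10111 = 00001
  pos 4: 10001 XOR 10111 = 00110
  pos 6: 11010 XOR 10111 = 01101
  pos 7: 11010 XOR 10111 = 01101
  pos 8: 11010 XOR 10111 = 01101
  pos 9: 11010 XOR 10111 = 01101
Remainder (last 4 bits) = 1101. This is the CRC / FCS.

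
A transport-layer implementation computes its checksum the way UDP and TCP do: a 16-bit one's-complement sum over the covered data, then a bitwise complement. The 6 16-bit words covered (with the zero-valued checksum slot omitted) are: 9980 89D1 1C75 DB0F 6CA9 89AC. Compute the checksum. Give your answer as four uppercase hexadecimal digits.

EED2

One's-complement addition (fold any carry out of bit 15 back into bit 0):
  0x9980 + 0x89D1 = 0x12351 → wrap carry → 0x2352
  0x2352 + 0x1C75 = 0x03FC7
  0x3FC7 + 0xDB0F = 0x11AD6 → wrap carry → 0x1AD7
  0x1AD7 + 0x6CA9 = 0x08780
  0x8780 + 0x89AC = 0x1112C → wrap carry → 0x112D
One's-complement sum = 0x112D.
Checksum = ~0x112D & 0xFFFF = 0xEED2.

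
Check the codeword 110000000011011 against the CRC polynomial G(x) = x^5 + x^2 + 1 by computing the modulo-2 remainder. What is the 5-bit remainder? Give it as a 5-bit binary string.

Modulo-2 division of 110000000011011 by 100101:
  pos 0: 110000 XOR 100101 = 010101
  pos 1: 101010 XOR 100101 = 001111
  pos 3: 111100 XOR 100101 = 011001
  pos 4: 110010 XOR 100101 = 010111
  pos 5: 101111 XOR 100101 = 001010
  pos 7: 101010 XOR 100101 = 001111
  pos 9: 111111 XOR 100101 = 011010
Remainder = 11010 (nonzero — an error is detected).

11010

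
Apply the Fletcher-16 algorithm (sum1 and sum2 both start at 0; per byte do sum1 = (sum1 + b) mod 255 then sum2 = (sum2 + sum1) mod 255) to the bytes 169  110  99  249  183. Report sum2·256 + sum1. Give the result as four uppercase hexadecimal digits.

DF2D

Running sums (mod 255):
  after byte 0 (169): sum1=169, sum2=169
  after byte 1 (110): sum1=24, sum2=193
  after byte 2 (99): sum1=123, sum2=61
  after byte 3 (249): sum1=117, sum2=178
  after byte 4 (183): sum1=45, sum2=223
Checksum = sum2·256 + sum1 = 223·256 + 45 = 57133 = 0xDF2D.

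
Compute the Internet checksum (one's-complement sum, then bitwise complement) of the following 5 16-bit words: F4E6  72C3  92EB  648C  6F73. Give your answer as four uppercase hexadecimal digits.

One's-complement addition (fold any carry out of bit 15 back into bit 0):
  0xF4E6 + 0x72C3 = 0x167A9 → wrap carry → 0x67AA
  0x67AA + 0x92EB = 0x0FA95
  0xFA95 + 0x648C = 0x15F21 → wrap carry → 0x5F22
  0x5F22 + 0x6F73 = 0x0CE95
One's-complement sum = 0xCE95.
Checksum = ~0xCE95 & 0xFFFF = 0x316A.

316A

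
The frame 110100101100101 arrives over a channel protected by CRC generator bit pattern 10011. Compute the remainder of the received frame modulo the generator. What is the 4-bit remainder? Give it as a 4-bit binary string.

0000

Modulo-2 division of 110100101100101 by 10011:
  pos 0: 11010 XOR 10011 = 01001
  pos 1: 10010 XOR 10011 = 00001
  pos 5: 11011 XOR 10011 = 01000
  pos 6: 10000 XOR 10011 = 00011
  pos 9: 11010 XOR 10011 = 01001
  pos 10: 10011 XOR 10011 = 00000
Remainder = 0000 (zero — the frame passes the CRC check).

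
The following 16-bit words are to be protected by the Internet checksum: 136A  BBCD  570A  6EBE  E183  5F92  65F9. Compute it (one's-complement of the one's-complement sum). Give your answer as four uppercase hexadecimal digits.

One's-complement addition (fold any carry out of bit 15 back into bit 0):
  0x136A + 0xBBCD = 0x0CF37
  0xCF37 + 0x570A = 0x12641 → wrap carry → 0x2642
  0x2642 + 0x6EBE = 0x09500
  0x9500 + 0xE183 = 0x17683 → wrap carry → 0x7684
  0x7684 + 0x5F92 = 0x0D616
  0xD616 + 0x65F9 = 0x13C0F → wrap carry → 0x3C10
One's-complement sum = 0x3C10.
Checksum = ~0x3C10 & 0xFFFF = 0xC3EF.

C3EF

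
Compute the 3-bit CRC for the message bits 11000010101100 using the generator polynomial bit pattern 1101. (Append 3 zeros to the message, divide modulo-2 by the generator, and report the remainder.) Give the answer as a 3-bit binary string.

Append 3 zeros: 11000010101100000. Divide by 1101 (XOR where the leading bit is 1):
  pos 0: 1100 XOR 1101 = 0001
  pos 3: 1001 XOR 1101 = 0100
  pos 4: 1000 XOR 1101 = 0101
  pos 5: 1011 XOR 1101 = 0110
  pos 6: 1100 XOR 1101 = 0001
  pos 9: 1110 XOR 1101 = 0011
  pos 11: 1100 XOR 1101 = 0001
Remainder (last 3 bits) = 100. This is the CRC / FCS.

100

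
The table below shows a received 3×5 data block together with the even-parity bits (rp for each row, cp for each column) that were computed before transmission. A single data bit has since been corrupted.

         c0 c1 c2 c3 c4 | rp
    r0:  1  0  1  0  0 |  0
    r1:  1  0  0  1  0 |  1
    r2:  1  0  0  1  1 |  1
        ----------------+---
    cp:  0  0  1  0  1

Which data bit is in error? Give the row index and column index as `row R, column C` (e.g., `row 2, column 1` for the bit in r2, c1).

row 1, column 0

Recompute each row's even parity and compare to rp:
  r0: data parity 0, sent rp 0 → ok
  r1: data parity 0, sent rp 1 → mismatch
  r2: data parity 1, sent rp 1 → ok
Recompute each column's even parity and compare to cp:
  c0: data parity 1, sent cp 0 → mismatch
  c1: data parity 0, sent cp 0 → ok
  c2: data parity 1, sent cp 1 → ok
  c3: data parity 0, sent cp 0 → ok
  c4: data parity 1, sent cp 1 → ok
Exactly one row (r1) and one column (c0) fail → the flipped bit is at their intersection.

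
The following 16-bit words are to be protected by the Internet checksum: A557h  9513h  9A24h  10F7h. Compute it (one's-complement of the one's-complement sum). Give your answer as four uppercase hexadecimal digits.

One's-complement addition (fold any carry out of bit 15 back into bit 0):
  0xA557 + 0x9513 = 0x13A6A → wrap carry → 0x3A6B
  0x3A6B + 0x9A24 = 0x0D48F
  0xD48F + 0x10F7 = 0x0E586
One's-complement sum = 0xE586.
Checksum = ~0xE586 & 0xFFFF = 0x1A79.

1A79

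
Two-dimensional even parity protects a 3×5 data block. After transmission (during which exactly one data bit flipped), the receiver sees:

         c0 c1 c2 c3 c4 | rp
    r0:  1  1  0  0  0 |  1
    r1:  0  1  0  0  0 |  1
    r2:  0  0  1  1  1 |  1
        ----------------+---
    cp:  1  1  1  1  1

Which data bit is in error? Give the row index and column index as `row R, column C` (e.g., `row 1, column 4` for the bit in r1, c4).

row 0, column 1

Recompute each row's even parity and compare to rp:
  r0: data parity 0, sent rp 1 → mismatch
  r1: data parity 1, sent rp 1 → ok
  r2: data parity 1, sent rp 1 → ok
Recompute each column's even parity and compare to cp:
  c0: data parity 1, sent cp 1 → ok
  c1: data parity 0, sent cp 1 → mismatch
  c2: data parity 1, sent cp 1 → ok
  c3: data parity 1, sent cp 1 → ok
  c4: data parity 1, sent cp 1 → ok
Exactly one row (r0) and one column (c1) fail → the flipped bit is at their intersection.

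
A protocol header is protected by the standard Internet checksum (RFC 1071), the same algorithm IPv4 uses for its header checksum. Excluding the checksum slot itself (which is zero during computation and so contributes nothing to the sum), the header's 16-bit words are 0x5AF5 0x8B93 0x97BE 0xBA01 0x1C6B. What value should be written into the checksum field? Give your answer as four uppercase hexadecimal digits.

AB4B

One's-complement addition (fold any carry out of bit 15 back into bit 0):
  0x5AF5 + 0x8B93 = 0x0E688
  0xE688 + 0x97BE = 0x17E46 → wrap carry → 0x7E47
  0x7E47 + 0xBA01 = 0x13848 → wrap carry → 0x3849
  0x3849 + 0x1C6B = 0x054B4
One's-complement sum = 0x54B4.
Checksum = ~0x54B4 & 0xFFFF = 0xAB4B.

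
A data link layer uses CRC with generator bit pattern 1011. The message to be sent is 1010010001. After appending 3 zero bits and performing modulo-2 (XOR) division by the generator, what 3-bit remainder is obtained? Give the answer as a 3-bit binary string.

Append 3 zeros: 1010010001000. Divide by 1011 (XOR where the leading bit is 1):
  pos 0: 1010 XOR 1011 = 0001
  pos 3: 1010 XOR 1011 = 0001
  pos 6: 1001 XOR 1011 = 0010
  pos 8: 1000 XOR 1011 = 0011
Remainder (last 3 bits) = 110. This is the CRC / FCS.

110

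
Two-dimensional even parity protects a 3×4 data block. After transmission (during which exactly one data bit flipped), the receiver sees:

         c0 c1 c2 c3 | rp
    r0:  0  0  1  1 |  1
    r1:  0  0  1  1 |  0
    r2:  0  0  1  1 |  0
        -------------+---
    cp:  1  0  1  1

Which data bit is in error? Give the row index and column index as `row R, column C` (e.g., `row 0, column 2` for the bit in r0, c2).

Recompute each row's even parity and compare to rp:
  r0: data parity 0, sent rp 1 → mismatch
  r1: data parity 0, sent rp 0 → ok
  r2: data parity 0, sent rp 0 → ok
Recompute each column's even parity and compare to cp:
  c0: data parity 0, sent cp 1 → mismatch
  c1: data parity 0, sent cp 0 → ok
  c2: data parity 1, sent cp 1 → ok
  c3: data parity 1, sent cp 1 → ok
Exactly one row (r0) and one column (c0) fail → the flipped bit is at their intersection.

row 0, column 0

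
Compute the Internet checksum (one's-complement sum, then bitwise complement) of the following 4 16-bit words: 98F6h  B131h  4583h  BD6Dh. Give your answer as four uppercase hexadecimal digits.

B2E6

One's-complement addition (fold any carry out of bit 15 back into bit 0):
  0x98F6 + 0xB131 = 0x14A27 → wrap carry → 0x4A28
  0x4A28 + 0x4583 = 0x08FAB
  0x8FAB + 0xBD6D = 0x14D18 → wrap carry → 0x4D19
One's-complement sum = 0x4D19.
Checksum = ~0x4D19 & 0xFFFF = 0xB2E6.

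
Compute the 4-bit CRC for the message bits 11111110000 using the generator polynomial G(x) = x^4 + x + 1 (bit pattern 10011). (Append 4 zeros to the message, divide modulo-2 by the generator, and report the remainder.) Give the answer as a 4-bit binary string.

1101

Append 4 zeros: 111111100000000. Divide by 10011 (XOR where the leading bit is 1):
  pos 0: 11111 XOR 10011 = 01100
  pos 1: 11001 XOR 10011 = 01010
  pos 2: 10101 XOR 10011 = 00110
  pos 4: 11000 XOR 10011 = 01011
  pos 5: 10110 XOR 10011 = 00101
  pos 7: 10100 XOR 10011 = 00111
  pos 9: 11100 XOR 10011 = 01111
  pos 10: 11110 XOR 10011 = 01101
Remainder (last 4 bits) = 1101. This is the CRC / FCS.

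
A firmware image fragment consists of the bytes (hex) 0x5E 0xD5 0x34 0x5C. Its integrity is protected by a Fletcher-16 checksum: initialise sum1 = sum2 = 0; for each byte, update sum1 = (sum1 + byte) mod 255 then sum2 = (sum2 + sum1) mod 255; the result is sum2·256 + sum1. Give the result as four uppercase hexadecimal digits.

Running sums (mod 255):
  after byte 0 (0x5E): sum1=94, sum2=94
  after byte 1 (0xD5): sum1=52, sum2=146
  after byte 2 (0x34): sum1=104, sum2=250
  after byte 3 (0x5C): sum1=196, sum2=191
Checksum = sum2·256 + sum1 = 191·256 + 196 = 49092 = 0xBFC4.

BFC4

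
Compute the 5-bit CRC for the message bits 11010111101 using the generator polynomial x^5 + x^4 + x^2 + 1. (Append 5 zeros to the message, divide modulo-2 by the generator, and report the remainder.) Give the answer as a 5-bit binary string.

10001

Append 5 zeros: 1101011110100000. Divide by 110101 (XOR where the leading bit is 1):
  pos 0: 110101 XOR 110101 = 000000
  pos 6: 111010 XOR 110101 = 001111
  pos 8: 111100 XOR 110101 = 001001
  pos 10: 100100 XOR 110101 = 010001
Remainder (last 5 bits) = 10001. This is the CRC / FCS.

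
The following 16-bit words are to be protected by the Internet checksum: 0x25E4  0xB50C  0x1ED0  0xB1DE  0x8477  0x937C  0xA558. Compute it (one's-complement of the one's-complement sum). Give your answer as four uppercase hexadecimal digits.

9713

One's-complement addition (fold any carry out of bit 15 back into bit 0):
  0x25E4 + 0xB50C = 0x0DAF0
  0xDAF0 + 0x1ED0 = 0x0F9C0
  0xF9C0 + 0xB1DE = 0x1AB9E → wrap carry → 0xAB9F
  0xAB9F + 0x8477 = 0x13016 → wrap carry → 0x3017
  0x3017 + 0x937C = 0x0C393
  0xC393 + 0xA558 = 0x168EB → wrap carry → 0x68EC
One's-complement sum = 0x68EC.
Checksum = ~0x68EC & 0xFFFF = 0x9713.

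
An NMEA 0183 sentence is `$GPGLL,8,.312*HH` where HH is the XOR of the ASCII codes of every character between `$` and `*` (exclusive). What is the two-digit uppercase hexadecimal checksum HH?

XOR the ASCII codes of the payload characters:
  'G' = 0x47 → acc = 0x47
  'P' = 0x50 → acc = 0x17
  'G' = 0x47 → acc = 0x50
  'L' = 0x4C → acc = 0x1C
  'L' = 0x4C → acc = 0x50
  ',' = 0x2C → acc = 0x7C
  '8' = 0x38 → acc = 0x44
  ',' = 0x2C → acc = 0x68
  '.' = 0x2E → acc = 0x46
  '3' = 0x33 → acc = 0x75
  '1' = 0x31 → acc = 0x44
  '2' = 0x32 → acc = 0x76
Checksum = 0x76.

76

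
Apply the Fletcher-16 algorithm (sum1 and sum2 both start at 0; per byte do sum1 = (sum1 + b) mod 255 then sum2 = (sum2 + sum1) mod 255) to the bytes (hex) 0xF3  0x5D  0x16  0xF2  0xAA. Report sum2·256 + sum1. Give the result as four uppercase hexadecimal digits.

Running sums (mod 255):
  after byte 0 (0xF3): sum1=243, sum2=243
  after byte 1 (0x5D): sum1=81, sum2=69
  after byte 2 (0x16): sum1=103, sum2=172
  after byte 3 (0xF2): sum1=90, sum2=7
  after byte 4 (0xAA): sum1=5, sum2=12
Checksum = sum2·256 + sum1 = 12·256 + 5 = 3077 = 0x0C05.

0C05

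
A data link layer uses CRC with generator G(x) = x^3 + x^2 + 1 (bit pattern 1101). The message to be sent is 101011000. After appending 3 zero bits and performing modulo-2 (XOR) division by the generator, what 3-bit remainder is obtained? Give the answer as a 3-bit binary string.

100

Append 3 zeros: 101011000000. Divide by 1101 (XOR where the leading bit is 1):
  pos 0: 1010 XOR 1101 = 0111
  pos 1: 1111 XOR 1101 = 0010
  pos 3: 1010 XOR 1101 = 0111
  pos 4: 1110 XOR 1101 = 0011
  pos 6: 1100 XOR 1101 = 0001
Remainder (last 3 bits) = 100. This is the CRC / FCS.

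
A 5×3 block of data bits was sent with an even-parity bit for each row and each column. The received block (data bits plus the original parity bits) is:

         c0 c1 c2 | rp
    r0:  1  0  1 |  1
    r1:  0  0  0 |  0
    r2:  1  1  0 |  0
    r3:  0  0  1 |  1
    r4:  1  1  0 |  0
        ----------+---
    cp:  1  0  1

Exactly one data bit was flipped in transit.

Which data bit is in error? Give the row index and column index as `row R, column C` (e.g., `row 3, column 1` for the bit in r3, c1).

Recompute each row's even parity and compare to rp:
  r0: data parity 0, sent rp 1 → mismatch
  r1: data parity 0, sent rp 0 → ok
  r2: data parity 0, sent rp 0 → ok
  r3: data parity 1, sent rp 1 → ok
  r4: data parity 0, sent rp 0 → ok
Recompute each column's even parity and compare to cp:
  c0: data parity 1, sent cp 1 → ok
  c1: data parity 0, sent cp 0 → ok
  c2: data parity 0, sent cp 1 → mismatch
Exactly one row (r0) and one column (c2) fail → the flipped bit is at their intersection.

row 0, column 2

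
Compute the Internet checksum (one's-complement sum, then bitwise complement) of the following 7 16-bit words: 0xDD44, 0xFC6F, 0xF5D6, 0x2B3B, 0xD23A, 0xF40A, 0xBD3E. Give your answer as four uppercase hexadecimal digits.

One's-complement addition (fold any carry out of bit 15 back into bit 0):
  0xDD44 + 0xFC6F = 0x1D9B3 → wrap carry → 0xD9B4
  0xD9B4 + 0xF5D6 = 0x1CF8A → wrap carry → 0xCF8B
  0xCF8B + 0x2B3B = 0x0FAC6
  0xFAC6 + 0xD23A = 0x1CD00 → wrap carry → 0xCD01
  0xCD01 + 0xF40A = 0x1C10B → wrap carry → 0xC10C
  0xC10C + 0xBD3E = 0x17E4A → wrap carry → 0x7E4B
One's-complement sum = 0x7E4B.
Checksum = ~0x7E4B & 0xFFFF = 0x81B4.

81B4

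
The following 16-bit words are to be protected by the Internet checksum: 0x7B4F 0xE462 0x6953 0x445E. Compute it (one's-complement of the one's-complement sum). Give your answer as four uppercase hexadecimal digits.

F29B

One's-complement addition (fold any carry out of bit 15 back into bit 0):
  0x7B4F + 0xE462 = 0x15FB1 → wrap carry → 0x5FB2
  0x5FB2 + 0x6953 = 0x0C905
  0xC905 + 0x445E = 0x10D63 → wrap carry → 0x0D64
One's-complement sum = 0x0D64.
Checksum = ~0x0D64 & 0xFFFF = 0xF29B.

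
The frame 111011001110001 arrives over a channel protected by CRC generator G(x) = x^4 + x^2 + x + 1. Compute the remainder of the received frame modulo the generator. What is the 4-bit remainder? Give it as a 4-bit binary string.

1011

Modulo-2 division of 111011001110001 by 10111:
  pos 0: 11101 XOR 10111 = 01010
  pos 1: 10101 XOR 10111 = 00010
  pos 4: 10001 XOR 10111 = 00110
  pos 6: 11011 XOR 10111 = 01100
  pos 7: 11000 XOR 10111 = 01111
  pos 8: 11110 XOR 10111 = 01001
  pos 9: 10010 XOR 10111 = 00101
Remainder = 1011 (nonzero — an error is detected).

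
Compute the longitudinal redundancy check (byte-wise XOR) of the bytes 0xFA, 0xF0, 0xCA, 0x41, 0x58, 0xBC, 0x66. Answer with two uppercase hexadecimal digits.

XOR the bytes together:
  start with 0xFA
  0xFA ⊕ 0xF0 = 0x0A
  0x0A ⊕ 0xCA = 0xC0
  0xC0 ⊕ 0x41 = 0x81
  0x81 ⊕ 0x58 = 0xD9
  0xD9 ⊕ 0xBC = 0x65
  0x65 ⊕ 0x66 = 0x03

03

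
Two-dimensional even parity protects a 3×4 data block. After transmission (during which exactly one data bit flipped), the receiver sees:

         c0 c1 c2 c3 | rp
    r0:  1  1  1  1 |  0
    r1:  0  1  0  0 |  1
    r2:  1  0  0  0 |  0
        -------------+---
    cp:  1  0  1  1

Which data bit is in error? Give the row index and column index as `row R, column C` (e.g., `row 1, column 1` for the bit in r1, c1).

row 2, column 0

Recompute each row's even parity and compare to rp:
  r0: data parity 0, sent rp 0 → ok
  r1: data parity 1, sent rp 1 → ok
  r2: data parity 1, sent rp 0 → mismatch
Recompute each column's even parity and compare to cp:
  c0: data parity 0, sent cp 1 → mismatch
  c1: data parity 0, sent cp 0 → ok
  c2: data parity 1, sent cp 1 → ok
  c3: data parity 1, sent cp 1 → ok
Exactly one row (r2) and one column (c0) fail → the flipped bit is at their intersection.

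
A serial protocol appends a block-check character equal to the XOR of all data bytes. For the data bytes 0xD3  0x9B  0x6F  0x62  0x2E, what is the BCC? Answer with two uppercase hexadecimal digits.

6B

XOR the bytes together:
  start with 0xD3
  0xD3 ⊕ 0x9B = 0x48
  0x48 ⊕ 0x6F = 0x27
  0x27 ⊕ 0x62 = 0x45
  0x45 ⊕ 0x2E = 0x6B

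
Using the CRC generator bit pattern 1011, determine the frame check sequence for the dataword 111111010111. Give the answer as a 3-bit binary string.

Append 3 zeros: 111111010111000. Divide by 1011 (XOR where the leading bit is 1):
  pos 0: 1111 XOR 1011 = 0100
  pos 1: 1001 XOR 1011 = 0010
  pos 3: 1010 XOR 1011 = 0001
  pos 6: 1101 XOR 1011 = 0110
  pos 7: 1101 XOR 1011 = 0110
  pos 8: 1101 XOR 1011 = 0110
  pos 9: 1100 XOR 1011 = 0111
  pos 10: 1110 XOR 1011 = 0101
  pos 11: 1010 XOR 1011 = 0001
Remainder (last 3 bits) = 001. This is the CRC / FCS.

001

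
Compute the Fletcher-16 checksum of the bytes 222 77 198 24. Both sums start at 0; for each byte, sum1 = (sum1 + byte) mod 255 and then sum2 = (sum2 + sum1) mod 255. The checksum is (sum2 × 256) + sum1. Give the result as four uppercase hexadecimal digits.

Running sums (mod 255):
  after byte 0 (222): sum1=222, sum2=222
  after byte 1 (77): sum1=44, sum2=11
  after byte 2 (198): sum1=242, sum2=253
  after byte 3 (24): sum1=11, sum2=9
Checksum = sum2·256 + sum1 = 9·256 + 11 = 2315 = 0x090B.

090B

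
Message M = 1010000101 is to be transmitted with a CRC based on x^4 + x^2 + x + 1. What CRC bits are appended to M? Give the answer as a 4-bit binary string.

Append 4 zeros: 10100001010000. Divide by 10111 (XOR where the leading bit is 1):
  pos 0: 10100 XOR 10111 = 00011
  pos 3: 11001 XOR 10111 = 01110
  pos 4: 11100 XOR 10111 = 01011
  pos 5: 10111 XOR 10111 = 00000
Remainder (last 4 bits) = 0000. This is the CRC / FCS.

0000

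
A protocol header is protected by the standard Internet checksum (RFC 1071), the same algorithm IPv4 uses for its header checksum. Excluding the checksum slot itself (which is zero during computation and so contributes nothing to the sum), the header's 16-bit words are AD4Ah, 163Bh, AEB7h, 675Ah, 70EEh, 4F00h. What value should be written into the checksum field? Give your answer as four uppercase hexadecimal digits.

6679

One's-complement addition (fold any carry out of bit 15 back into bit 0):
  0xAD4A + 0x163B = 0x0C385
  0xC385 + 0xAEB7 = 0x1723C → wrap carry → 0x723D
  0x723D + 0x675A = 0x0D997
  0xD997 + 0x70EE = 0x14A85 → wrap carry → 0x4A86
  0x4A86 + 0x4F00 = 0x09986
One's-complement sum = 0x9986.
Checksum = ~0x9986 & 0xFFFF = 0x6679.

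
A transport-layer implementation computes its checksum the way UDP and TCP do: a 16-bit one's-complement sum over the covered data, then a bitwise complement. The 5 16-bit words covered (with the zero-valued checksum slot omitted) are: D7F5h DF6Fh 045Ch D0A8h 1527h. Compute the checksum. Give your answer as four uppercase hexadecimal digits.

5E6E

One's-complement addition (fold any carry out of bit 15 back into bit 0):
  0xD7F5 + 0xDF6F = 0x1B764 → wrap carry → 0xB765
  0xB765 + 0x045C = 0x0BBC1
  0xBBC1 + 0xD0A8 = 0x18C69 → wrap carry → 0x8C6A
  0x8C6A + 0x1527 = 0x0A191
One's-complement sum = 0xA191.
Checksum = ~0xA191 & 0xFFFF = 0x5E6E.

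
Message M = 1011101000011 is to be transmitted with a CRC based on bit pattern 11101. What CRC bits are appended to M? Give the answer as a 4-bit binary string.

Append 4 zeros: 10111010000110000. Divide by 11101 (XOR where the leading bit is 1):
  pos 0: 10111 XOR 11101 = 01010
  pos 1: 10100 XOR 11101 = 01001
  pos 2: 10011 XOR 11101 = 01110
  pos 3: 11100 XOR 11101 = 00001
  pos 7: 10001 XOR 11101 = 01100
  pos 8: 11001 XOR 11101 = 00100
  pos 10: 10000 XOR 11101 = 01101
  pos 11: 11010 XOR 11101 = 00111
Remainder (last 4 bits) = 1110. This is the CRC / FCS.

1110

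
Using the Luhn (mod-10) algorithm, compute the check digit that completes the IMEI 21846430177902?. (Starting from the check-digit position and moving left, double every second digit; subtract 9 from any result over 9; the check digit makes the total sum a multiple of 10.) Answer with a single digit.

Partial digits right→left: 2 0 9 7 7 1 0 3 4 6 4 8 1 2
Double every second digit counting from the check-digit position (so the 1st, 3rd, 5th, ... of the partial from the right).
  doubled (with −9 where >9): 4 9 5 0 8 8 2 → sum 36
  kept as-is: 0 7 1 3 6 8 2 → sum 27
Total = 36 + 27 = 63.
Check digit = (10 − (63 mod 10)) mod 10 = 7.

7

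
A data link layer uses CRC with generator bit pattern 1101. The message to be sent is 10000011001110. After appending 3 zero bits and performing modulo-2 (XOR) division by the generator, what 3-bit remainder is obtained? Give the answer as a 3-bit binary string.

Append 3 zeros: 10000011001110000. Divide by 1101 (XOR where the leading bit is 1):
  pos 0: 1000 XOR 1101 = 0101
  pos 1: 1010 XOR 1101 = 0111
  pos 2: 1110 XOR 1101 = 0011
  pos 4: 1111 XOR 1101 = 0010
  pos 6: 1000 XOR 1101 = 0101
  pos 7: 1011 XOR 1101 = 0110
  pos 8: 1101 XOR 1101 = 0000
  pos 12: 1000 XOR 1101 = 0101
  pos 13: 1010 XOR 1101 = 0111
Remainder (last 3 bits) = 111. This is the CRC / FCS.

111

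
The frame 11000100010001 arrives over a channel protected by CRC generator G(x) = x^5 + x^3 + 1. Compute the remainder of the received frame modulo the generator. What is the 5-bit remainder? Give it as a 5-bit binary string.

00000

Modulo-2 division of 11000100010001 by 101001:
  pos 0: 110001 XOR 101001 = 011000
  pos 1: 110000 XOR 101001 = 011001
  pos 2: 110010 XOR 101001 = 011011
  pos 3: 110110 XOR 101001 = 011111
  pos 4: 111111 XOR 101001 = 010110
  pos 5: 101100 XOR 101001 = 000101
  pos 8: 101001 XOR 101001 = 000000
Remainder = 00000 (zero — the frame passes the CRC check).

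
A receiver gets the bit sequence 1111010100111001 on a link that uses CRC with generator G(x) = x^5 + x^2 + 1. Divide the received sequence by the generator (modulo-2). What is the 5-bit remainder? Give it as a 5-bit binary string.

Modulo-2 division of 1111010100111001 by 100101:
  pos 0: 111101 XOR 100101 = 011000
  pos 1: 110000 XOR 100101 = 010101
  pos 2: 101011 XOR 100101 = 001110
  pos 4: 111000 XOR 100101 = 011101
  pos 5: 111011 XOR 100101 = 011110
  pos 6: 111101 XOR 100101 = 011000
  pos 7: 110001 XOR 100101 = 010100
  pos 8: 101000 XOR 100101 = 001101
  pos 10: 110101 XOR 100101 = 010000
Remainder = 10000 (nonzero — an error is detected).

10000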